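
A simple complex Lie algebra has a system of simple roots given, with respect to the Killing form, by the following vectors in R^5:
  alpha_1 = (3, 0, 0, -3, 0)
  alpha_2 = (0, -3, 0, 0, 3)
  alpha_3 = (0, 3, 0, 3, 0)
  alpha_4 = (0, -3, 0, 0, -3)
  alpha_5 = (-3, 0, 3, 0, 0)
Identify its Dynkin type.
D_5

Compute the Cartan integers a_ij = 2(alpha_i, alpha_j)/(alpha_j, alpha_j); the resulting 5x5 Cartan matrix is
[[2, 0, -1, 0, -1], [0, 2, -1, 0, 0], [-1, -1, 2, -1, 0], [0, 0, -1, 2, 0], [-1, 0, 0, 0, 2]].
All simple roots have the same length, so the diagram is simply laced. The associated Dynkin diagram is a chain of 3 nodes with a fork of two nodes at one end (D_5), so the type is D_5 (the algebra so(10)).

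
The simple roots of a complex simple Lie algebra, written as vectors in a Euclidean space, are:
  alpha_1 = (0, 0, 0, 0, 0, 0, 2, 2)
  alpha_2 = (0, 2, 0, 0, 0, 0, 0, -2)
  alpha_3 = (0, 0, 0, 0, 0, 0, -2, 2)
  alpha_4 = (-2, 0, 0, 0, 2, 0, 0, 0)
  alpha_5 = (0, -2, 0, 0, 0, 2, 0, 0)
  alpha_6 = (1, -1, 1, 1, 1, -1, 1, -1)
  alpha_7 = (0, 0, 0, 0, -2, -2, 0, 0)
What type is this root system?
Compute the Cartan integers a_ij = 2(alpha_i, alpha_j)/(alpha_j, alpha_j); the resulting 7x7 Cartan matrix is
[[2, -1, 0, 0, 0, 0, 0], [-1, 2, -1, 0, -1, 0, 0], [0, -1, 2, 0, 0, -1, 0], [0, 0, 0, 2, 0, 0, -1], [0, -1, 0, 0, 2, 0, -1], [0, 0, -1, 0, 0, 2, 0], [0, 0, 0, -1, -1, 0, 2]].
All simple roots have the same length, so the diagram is simply laced. The associated Dynkin diagram is a chain of 6 nodes with one extra node attached to the third node from one end (E_7), so the type is E_7.

E_7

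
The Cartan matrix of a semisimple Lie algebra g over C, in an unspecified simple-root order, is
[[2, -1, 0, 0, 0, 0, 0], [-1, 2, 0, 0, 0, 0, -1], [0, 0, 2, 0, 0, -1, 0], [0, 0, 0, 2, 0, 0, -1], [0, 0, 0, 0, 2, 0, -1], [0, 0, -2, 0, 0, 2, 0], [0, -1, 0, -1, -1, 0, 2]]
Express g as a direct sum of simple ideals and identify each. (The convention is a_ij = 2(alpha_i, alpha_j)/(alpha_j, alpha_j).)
type B_2 + type D_5

The diagram associated to this matrix has two connected components: the simple roots {alpha_3, alpha_6} form a chain of 2 nodes with a double edge at one end; the terminal node there is the unique short simple root (B_2), and {alpha_1, alpha_2, alpha_4, alpha_5, alpha_7} form a chain of 3 nodes with a fork of two nodes at one end (D_5). A semisimple Lie algebra decomposes uniquely as the direct sum of simple ideals, one per connected component of its Dynkin diagram, so g ≅ B_2 ⊕ D_5 (dimension 10 + 45 = 55).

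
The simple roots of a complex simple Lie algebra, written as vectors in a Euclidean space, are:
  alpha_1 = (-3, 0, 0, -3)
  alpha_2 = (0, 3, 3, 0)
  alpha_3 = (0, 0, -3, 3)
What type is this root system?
A3

Compute the Cartan integers a_ij = 2(alpha_i, alpha_j)/(alpha_j, alpha_j); the resulting 3x3 Cartan matrix is
[[2, 0, -1], [0, 2, -1], [-1, -1, 2]].
All simple roots have the same length, so the diagram is simply laced. The associated Dynkin diagram is a chain of 3 nodes with single edges (A_3), so the type is A_3 (the algebra sl(4)).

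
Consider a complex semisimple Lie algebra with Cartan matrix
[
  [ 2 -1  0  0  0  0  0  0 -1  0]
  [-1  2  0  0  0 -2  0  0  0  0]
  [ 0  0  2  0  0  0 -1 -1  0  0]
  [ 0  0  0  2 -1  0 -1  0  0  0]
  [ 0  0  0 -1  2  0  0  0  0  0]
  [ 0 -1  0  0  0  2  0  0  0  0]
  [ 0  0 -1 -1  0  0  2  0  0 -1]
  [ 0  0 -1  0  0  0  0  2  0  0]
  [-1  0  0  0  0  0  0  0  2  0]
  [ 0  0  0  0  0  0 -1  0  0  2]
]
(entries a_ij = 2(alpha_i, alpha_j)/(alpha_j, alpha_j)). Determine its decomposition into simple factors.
The diagram associated to this matrix has two connected components: the simple roots {alpha_1, alpha_2, alpha_6, alpha_9} form a chain of 4 nodes with a double edge at one end; the terminal node there is the unique short simple root (B_4), and {alpha_3, alpha_4, alpha_5, alpha_7, alpha_8, alpha_10} form a chain of 5 nodes with one extra node attached to the third node from one end (E_6). A semisimple Lie algebra decomposes uniquely as the direct sum of simple ideals, one per connected component of its Dynkin diagram, so g ≅ B_4 ⊕ E_6 (dimension 36 + 78 = 114).

B4 ⊕ E6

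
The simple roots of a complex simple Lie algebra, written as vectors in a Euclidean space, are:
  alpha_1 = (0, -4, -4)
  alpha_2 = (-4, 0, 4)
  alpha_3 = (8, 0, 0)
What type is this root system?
Compute the Cartan integers a_ij = 2(alpha_i, alpha_j)/(alpha_j, alpha_j); the resulting 3x3 Cartan matrix is
[[2, -1, 0], [-1, 2, -1], [0, -2, 2]].
The roots have two lengths (squared-length ratio 2:1); the short ones are alpha_{1,2}. The associated Dynkin diagram is a chain of 3 nodes with a double edge at one end; the terminal node there is the unique long simple root (C_3), so the type is C_3 (the algebra sp(6)).

C_3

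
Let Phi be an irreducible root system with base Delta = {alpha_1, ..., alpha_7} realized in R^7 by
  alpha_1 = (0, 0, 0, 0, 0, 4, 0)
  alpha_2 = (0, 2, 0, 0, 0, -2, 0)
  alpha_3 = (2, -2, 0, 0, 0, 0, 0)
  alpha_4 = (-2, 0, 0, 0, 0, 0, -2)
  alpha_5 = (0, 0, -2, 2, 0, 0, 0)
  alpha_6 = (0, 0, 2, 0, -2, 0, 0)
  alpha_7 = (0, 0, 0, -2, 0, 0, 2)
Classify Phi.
type C_7

Compute the Cartan integers a_ij = 2(alpha_i, alpha_j)/(alpha_j, alpha_j); the resulting 7x7 Cartan matrix is
[[2, -2, 0, 0, 0, 0, 0], [-1, 2, -1, 0, 0, 0, 0], [0, -1, 2, -1, 0, 0, 0], [0, 0, -1, 2, 0, 0, -1], [0, 0, 0, 0, 2, -1, -1], [0, 0, 0, 0, -1, 2, 0], [0, 0, 0, -1, -1, 0, 2]].
The roots have two lengths (squared-length ratio 2:1); the short ones are alpha_{2,3,4,5,6,7}. The associated Dynkin diagram is a chain of 7 nodes with a double edge at one end; the terminal node there is the unique long simple root (C_7), so the type is C_7 (the algebra sp(14)).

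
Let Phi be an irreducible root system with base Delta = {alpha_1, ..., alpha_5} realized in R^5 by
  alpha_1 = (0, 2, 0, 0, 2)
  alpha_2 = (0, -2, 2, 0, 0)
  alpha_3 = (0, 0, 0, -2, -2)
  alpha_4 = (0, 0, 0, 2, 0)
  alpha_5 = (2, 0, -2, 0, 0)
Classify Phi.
Compute the Cartan integers a_ij = 2(alpha_i, alpha_j)/(alpha_j, alpha_j); the resulting 5x5 Cartan matrix is
[[2, -1, -1, 0, 0], [-1, 2, 0, 0, -1], [-1, 0, 2, -2, 0], [0, 0, -1, 2, 0], [0, -1, 0, 0, 2]].
The roots have two lengths (squared-length ratio 2:1); the short ones are alpha_{4}. The associated Dynkin diagram is a chain of 5 nodes with a double edge at one end; the terminal node there is the unique short simple root (B_5), so the type is B_5 (the algebra so(11)).

type B_5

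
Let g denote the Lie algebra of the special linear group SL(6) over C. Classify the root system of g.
type A_5

This is sl(6), which has dimension 6^2 - 1 = 35 and rank 6 - 1 = 5 (a Cartan subalgebra is the diagonal traceless matrices). In the classification of classical Lie algebras, the special linear algebra sl(n+1) has type A_n; here n = 5, so the Dynkin diagram is a chain of 5 nodes with single edges (A_5). Hence the type is A_5.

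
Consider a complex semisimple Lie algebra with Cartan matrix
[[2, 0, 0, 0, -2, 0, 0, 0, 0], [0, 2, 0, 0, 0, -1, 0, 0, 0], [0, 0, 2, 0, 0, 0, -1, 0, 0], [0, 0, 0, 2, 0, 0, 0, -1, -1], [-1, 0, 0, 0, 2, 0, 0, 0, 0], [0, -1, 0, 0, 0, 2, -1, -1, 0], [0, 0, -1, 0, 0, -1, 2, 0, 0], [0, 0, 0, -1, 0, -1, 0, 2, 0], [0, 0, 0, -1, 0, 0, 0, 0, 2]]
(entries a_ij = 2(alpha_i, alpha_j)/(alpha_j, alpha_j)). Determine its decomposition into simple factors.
The diagram associated to this matrix has two connected components: the simple roots {alpha_1, alpha_5} form a chain of 2 nodes with a double edge at one end; the terminal node there is the unique short simple root (B_2), and {alpha_2, alpha_3, alpha_4, alpha_6, alpha_7, alpha_8, alpha_9} form a chain of 6 nodes with one extra node attached to the third node from one end (E_7). A semisimple Lie algebra decomposes uniquely as the direct sum of simple ideals, one per connected component of its Dynkin diagram, so g ≅ B_2 ⊕ E_7 (dimension 10 + 133 = 143).

B_2 (so(5)) + E_7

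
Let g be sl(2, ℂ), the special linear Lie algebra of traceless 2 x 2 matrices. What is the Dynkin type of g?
A1

This is sl(2), which has dimension 2^2 - 1 = 3 and rank 2 - 1 = 1 (a Cartan subalgebra is the diagonal traceless matrices). In the classification of classical Lie algebras, the special linear algebra sl(n+1) has type A_n; here n = 1, so the Dynkin diagram is a chain of 1 nodes with single edges (A_1). Hence the type is A_1.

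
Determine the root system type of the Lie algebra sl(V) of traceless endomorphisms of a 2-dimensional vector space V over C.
type A_1

This is sl(2), which has dimension 2^2 - 1 = 3 and rank 2 - 1 = 1 (a Cartan subalgebra is the diagonal traceless matrices). In the classification of classical Lie algebras, the special linear algebra sl(n+1) has type A_n; here n = 1, so the Dynkin diagram is a chain of 1 nodes with single edges (A_1). Hence the type is A_1.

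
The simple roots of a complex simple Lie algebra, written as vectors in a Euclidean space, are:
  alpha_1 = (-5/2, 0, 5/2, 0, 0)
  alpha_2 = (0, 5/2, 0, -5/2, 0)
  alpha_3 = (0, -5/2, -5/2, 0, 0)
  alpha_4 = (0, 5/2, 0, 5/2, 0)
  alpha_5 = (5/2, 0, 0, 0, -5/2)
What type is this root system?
D5

Compute the Cartan integers a_ij = 2(alpha_i, alpha_j)/(alpha_j, alpha_j); the resulting 5x5 Cartan matrix is
[[2, 0, -1, 0, -1], [0, 2, -1, 0, 0], [-1, -1, 2, -1, 0], [0, 0, -1, 2, 0], [-1, 0, 0, 0, 2]].
All simple roots have the same length, so the diagram is simply laced. The associated Dynkin diagram is a chain of 3 nodes with a fork of two nodes at one end (D_5), so the type is D_5 (the algebra so(10)).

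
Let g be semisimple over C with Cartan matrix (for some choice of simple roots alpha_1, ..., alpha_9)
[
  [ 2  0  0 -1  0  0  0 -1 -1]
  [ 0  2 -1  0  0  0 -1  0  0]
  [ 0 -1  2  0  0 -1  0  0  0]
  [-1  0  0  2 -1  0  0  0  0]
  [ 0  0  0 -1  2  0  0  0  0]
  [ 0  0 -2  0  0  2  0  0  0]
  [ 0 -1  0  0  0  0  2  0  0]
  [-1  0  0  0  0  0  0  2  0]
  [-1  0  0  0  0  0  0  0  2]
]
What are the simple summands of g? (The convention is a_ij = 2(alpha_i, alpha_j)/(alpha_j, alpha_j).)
type C_4 + type D_5

The diagram associated to this matrix has two connected components: the simple roots {alpha_2, alpha_3, alpha_6, alpha_7} form a chain of 4 nodes with a double edge at one end; the terminal node there is the unique long simple root (C_4), and {alpha_1, alpha_4, alpha_5, alpha_8, alpha_9} form a chain of 3 nodes with a fork of two nodes at one end (D_5). A semisimple Lie algebra decomposes uniquely as the direct sum of simple ideals, one per connected component of its Dynkin diagram, so g ≅ C_4 ⊕ D_5 (dimension 36 + 45 = 81).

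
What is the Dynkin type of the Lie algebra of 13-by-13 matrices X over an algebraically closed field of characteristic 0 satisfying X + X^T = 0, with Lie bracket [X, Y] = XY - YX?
This is so(13) with 13 odd, which has dimension 13(13-1)/2 = 78 and rank (13-1)/2 = 6. In the classification of classical Lie algebras, the orthogonal algebra so(2n+1) in an odd number of variables has type B_n; here n = 6, so the Dynkin diagram is a chain of 6 nodes with a double edge at one end; the terminal node there is the unique short simple root (B_6). Hence the type is B_6.

B_6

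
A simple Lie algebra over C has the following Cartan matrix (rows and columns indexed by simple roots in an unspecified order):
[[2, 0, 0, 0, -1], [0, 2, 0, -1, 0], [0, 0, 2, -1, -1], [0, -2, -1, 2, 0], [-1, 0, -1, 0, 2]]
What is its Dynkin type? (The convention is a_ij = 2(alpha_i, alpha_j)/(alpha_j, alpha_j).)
B_5

The matrix has rank 5 with 2's on the diagonal. Reading the off-diagonal entries as Dynkin edges (a single edge where a_ij = a_ji = -1; a double or triple edge where a_ij * a_ji = 2 or 3), the diagram is a chain of 5 nodes with a double edge at one end; the terminal node there is the unique short simple root (B_5). One simple-root ordering that puts it in standard form is (alpha_1, alpha_5, alpha_3, alpha_4, alpha_2). So the algebra is type B_5, i.e. so(11).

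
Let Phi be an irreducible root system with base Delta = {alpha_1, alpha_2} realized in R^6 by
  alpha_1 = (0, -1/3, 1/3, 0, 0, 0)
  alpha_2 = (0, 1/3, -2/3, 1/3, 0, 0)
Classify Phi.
G_2

Compute the Cartan integers a_ij = 2(alpha_i, alpha_j)/(alpha_j, alpha_j); the resulting 2x2 Cartan matrix is
[[2, -1], [-3, 2]].
The roots have two lengths (squared-length ratio 3:1); the short ones are alpha_{1}. The associated Dynkin diagram is two nodes joined by a triple edge (G_2), so the type is G_2.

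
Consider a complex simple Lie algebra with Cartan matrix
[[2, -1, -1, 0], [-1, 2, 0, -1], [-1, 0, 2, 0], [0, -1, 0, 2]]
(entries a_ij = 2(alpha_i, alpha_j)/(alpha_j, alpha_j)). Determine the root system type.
The matrix has rank 4 with 2's on the diagonal. Reading the off-diagonal entries as Dynkin edges (a single edge where a_ij = a_ji = -1; a double or triple edge where a_ij * a_ji = 2 or 3), the diagram is a chain of 4 nodes with single edges (A_4). One simple-root ordering that puts it in standard form is (alpha_3, alpha_1, alpha_2, alpha_4). So the algebra is type A_4, i.e. sl(5).

A_4 (sl(5))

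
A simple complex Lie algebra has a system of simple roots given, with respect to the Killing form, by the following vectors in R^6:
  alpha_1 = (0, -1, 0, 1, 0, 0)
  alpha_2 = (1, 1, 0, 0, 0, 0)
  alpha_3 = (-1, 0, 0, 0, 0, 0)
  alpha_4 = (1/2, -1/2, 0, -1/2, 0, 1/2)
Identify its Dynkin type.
Compute the Cartan integers a_ij = 2(alpha_i, alpha_j)/(alpha_j, alpha_j); the resulting 4x4 Cartan matrix is
[[2, -1, 0, 0], [-1, 2, -2, 0], [0, -1, 2, -1], [0, 0, -1, 2]].
The roots have two lengths (squared-length ratio 2:1); the short ones are alpha_{3,4}. The associated Dynkin diagram is a chain of 4 nodes with a double edge between the middle two (F_4), so the type is F_4.

type F_4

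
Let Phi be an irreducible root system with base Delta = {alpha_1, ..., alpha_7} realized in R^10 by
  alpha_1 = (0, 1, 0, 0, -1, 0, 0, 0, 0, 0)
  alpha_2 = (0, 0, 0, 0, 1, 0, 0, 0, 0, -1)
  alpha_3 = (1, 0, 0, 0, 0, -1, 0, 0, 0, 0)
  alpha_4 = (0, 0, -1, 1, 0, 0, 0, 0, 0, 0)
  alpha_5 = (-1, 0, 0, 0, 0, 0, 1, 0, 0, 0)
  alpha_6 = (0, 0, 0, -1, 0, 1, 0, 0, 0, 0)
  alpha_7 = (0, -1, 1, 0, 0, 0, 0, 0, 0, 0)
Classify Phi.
Compute the Cartan integers a_ij = 2(alpha_i, alpha_j)/(alpha_j, alpha_j); the resulting 7x7 Cartan matrix is
[[2, -1, 0, 0, 0, 0, -1], [-1, 2, 0, 0, 0, 0, 0], [0, 0, 2, 0, -1, -1, 0], [0, 0, 0, 2, 0, -1, -1], [0, 0, -1, 0, 2, 0, 0], [0, 0, -1, -1, 0, 2, 0], [-1, 0, 0, -1, 0, 0, 2]].
All simple roots have the same length, so the diagram is simply laced. The associated Dynkin diagram is a chain of 7 nodes with single edges (A_7), so the type is A_7 (the algebra sl(8)).

A7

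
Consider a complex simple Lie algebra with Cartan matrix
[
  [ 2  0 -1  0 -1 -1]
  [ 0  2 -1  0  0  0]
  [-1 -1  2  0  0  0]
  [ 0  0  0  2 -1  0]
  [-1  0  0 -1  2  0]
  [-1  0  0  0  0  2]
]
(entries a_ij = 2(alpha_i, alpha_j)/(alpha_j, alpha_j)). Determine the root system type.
The matrix has rank 6 with 2's on the diagonal. Reading the off-diagonal entries as Dynkin edges (a single edge where a_ij = a_ji = -1; a double or triple edge where a_ij * a_ji = 2 or 3), the diagram is a chain of 5 nodes with one extra node attached to the third node from one end (E_6). One simple-root ordering that puts it in standard form is (alpha_4, alpha_6, alpha_5, alpha_1, alpha_3, alpha_2). So the algebra is type E_6.

type E_6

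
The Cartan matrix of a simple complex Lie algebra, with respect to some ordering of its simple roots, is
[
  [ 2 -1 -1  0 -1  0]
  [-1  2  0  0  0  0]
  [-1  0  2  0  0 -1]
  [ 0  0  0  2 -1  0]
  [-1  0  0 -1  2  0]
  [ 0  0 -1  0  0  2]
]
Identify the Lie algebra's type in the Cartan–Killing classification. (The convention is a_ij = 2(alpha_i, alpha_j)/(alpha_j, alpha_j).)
E_6

The matrix has rank 6 with 2's on the diagonal. Reading the off-diagonal entries as Dynkin edges (a single edge where a_ij = a_ji = -1; a double or triple edge where a_ij * a_ji = 2 or 3), the diagram is a chain of 5 nodes with one extra node attached to the third node from one end (E_6). One simple-root ordering that puts it in standard form is (alpha_6, alpha_2, alpha_3, alpha_1, alpha_5, alpha_4). So the algebra is type E_6.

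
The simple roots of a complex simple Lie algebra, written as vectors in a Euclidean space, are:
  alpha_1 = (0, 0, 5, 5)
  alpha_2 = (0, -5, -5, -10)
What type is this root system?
G2

Compute the Cartan integers a_ij = 2(alpha_i, alpha_j)/(alpha_j, alpha_j); the resulting 2x2 Cartan matrix is
[[2, -1], [-3, 2]].
The roots have two lengths (squared-length ratio 3:1); the short ones are alpha_{1}. The associated Dynkin diagram is two nodes joined by a triple edge (G_2), so the type is G_2.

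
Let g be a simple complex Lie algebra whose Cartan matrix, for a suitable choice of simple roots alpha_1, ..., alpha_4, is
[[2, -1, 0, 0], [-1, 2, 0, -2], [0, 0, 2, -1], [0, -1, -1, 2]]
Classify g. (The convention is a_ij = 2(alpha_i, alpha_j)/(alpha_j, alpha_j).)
The matrix has rank 4 with 2's on the diagonal. Reading the off-diagonal entries as Dynkin edges (a single edge where a_ij = a_ji = -1; a double or triple edge where a_ij * a_ji = 2 or 3), the diagram is a chain of 4 nodes with a double edge between the middle two (F_4). One simple-root ordering that puts it in standard form is (alpha_1, alpha_2, alpha_4, alpha_3). So the algebra is type F_4.

type F_4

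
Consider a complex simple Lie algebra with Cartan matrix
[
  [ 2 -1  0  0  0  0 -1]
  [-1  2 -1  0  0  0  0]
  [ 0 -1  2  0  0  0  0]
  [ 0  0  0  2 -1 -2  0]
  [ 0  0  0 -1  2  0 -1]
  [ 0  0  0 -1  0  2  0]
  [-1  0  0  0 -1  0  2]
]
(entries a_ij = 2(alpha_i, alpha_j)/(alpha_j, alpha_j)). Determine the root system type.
The matrix has rank 7 with 2's on the diagonal. Reading the off-diagonal entries as Dynkin edges (a single edge where a_ij = a_ji = -1; a double or triple edge where a_ij * a_ji = 2 or 3), the diagram is a chain of 7 nodes with a double edge at one end; the terminal node there is the unique short simple root (B_7). One simple-root ordering that puts it in standard form is (alpha_3, alpha_2, alpha_1, alpha_7, alpha_5, alpha_4, alpha_6). So the algebra is type B_7, i.e. so(15).

B7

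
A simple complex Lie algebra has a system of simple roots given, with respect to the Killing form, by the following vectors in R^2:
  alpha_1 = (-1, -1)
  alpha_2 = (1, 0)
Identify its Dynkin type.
Compute the Cartan integers a_ij = 2(alpha_i, alpha_j)/(alpha_j, alpha_j); the resulting 2x2 Cartan matrix is
[[2, -2], [-1, 2]].
The roots have two lengths (squared-length ratio 2:1); the short ones are alpha_{2}. The associated Dynkin diagram is a chain of 2 nodes with a double edge at one end; the terminal node there is the unique short simple root (B_2), so the type is B_2 (the algebra so(5)).

B2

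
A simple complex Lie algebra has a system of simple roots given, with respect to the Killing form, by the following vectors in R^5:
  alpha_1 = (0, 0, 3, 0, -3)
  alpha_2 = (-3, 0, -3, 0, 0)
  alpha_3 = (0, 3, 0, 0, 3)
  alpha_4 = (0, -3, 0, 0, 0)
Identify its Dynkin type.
B_4 (so(9))

Compute the Cartan integers a_ij = 2(alpha_i, alpha_j)/(alpha_j, alpha_j); the resulting 4x4 Cartan matrix is
[[2, -1, -1, 0], [-1, 2, 0, 0], [-1, 0, 2, -2], [0, 0, -1, 2]].
The roots have two lengths (squared-length ratio 2:1); the short ones are alpha_{4}. The associated Dynkin diagram is a chain of 4 nodes with a double edge at one end; the terminal node there is the unique short simple root (B_4), so the type is B_4 (the algebra so(9)).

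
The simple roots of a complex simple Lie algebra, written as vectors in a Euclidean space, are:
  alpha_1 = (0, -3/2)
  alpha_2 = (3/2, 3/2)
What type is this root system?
Compute the Cartan integers a_ij = 2(alpha_i, alpha_j)/(alpha_j, alpha_j); the resulting 2x2 Cartan matrix is
[[2, -1], [-2, 2]].
The roots have two lengths (squared-length ratio 2:1); the short ones are alpha_{1}. The associated Dynkin diagram is a chain of 2 nodes with a double edge at one end; the terminal node there is the unique short simple root (B_2), so the type is B_2 (the algebra so(5)).

B_2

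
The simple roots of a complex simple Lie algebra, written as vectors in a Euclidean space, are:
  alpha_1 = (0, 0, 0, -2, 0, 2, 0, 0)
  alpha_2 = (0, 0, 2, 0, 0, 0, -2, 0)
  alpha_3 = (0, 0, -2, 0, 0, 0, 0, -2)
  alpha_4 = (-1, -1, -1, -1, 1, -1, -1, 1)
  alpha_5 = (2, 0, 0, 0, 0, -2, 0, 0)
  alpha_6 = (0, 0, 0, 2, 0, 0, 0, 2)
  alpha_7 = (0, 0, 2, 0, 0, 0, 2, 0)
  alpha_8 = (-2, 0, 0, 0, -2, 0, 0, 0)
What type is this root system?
Compute the Cartan integers a_ij = 2(alpha_i, alpha_j)/(alpha_j, alpha_j); the resulting 8x8 Cartan matrix is
[[2, 0, 0, 0, -1, -1, 0, 0], [0, 2, -1, 0, 0, 0, 0, 0], [0, -1, 2, 0, 0, -1, -1, 0], [0, 0, 0, 2, 0, 0, -1, 0], [-1, 0, 0, 0, 2, 0, 0, -1], [-1, 0, -1, 0, 0, 2, 0, 0], [0, 0, -1, -1, 0, 0, 2, 0], [0, 0, 0, 0, -1, 0, 0, 2]].
All simple roots have the same length, so the diagram is simply laced. The associated Dynkin diagram is a chain of 7 nodes with one extra node attached to the third node from one end (E_8), so the type is E_8.

E_8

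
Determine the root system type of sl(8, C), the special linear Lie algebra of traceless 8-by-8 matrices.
This is sl(8), which has dimension 8^2 - 1 = 63 and rank 8 - 1 = 7 (a Cartan subalgebra is the diagonal traceless matrices). In the classification of classical Lie algebras, the special linear algebra sl(n+1) has type A_n; here n = 7, so the Dynkin diagram is a chain of 7 nodes with single edges (A_7). Hence the type is A_7.

A_7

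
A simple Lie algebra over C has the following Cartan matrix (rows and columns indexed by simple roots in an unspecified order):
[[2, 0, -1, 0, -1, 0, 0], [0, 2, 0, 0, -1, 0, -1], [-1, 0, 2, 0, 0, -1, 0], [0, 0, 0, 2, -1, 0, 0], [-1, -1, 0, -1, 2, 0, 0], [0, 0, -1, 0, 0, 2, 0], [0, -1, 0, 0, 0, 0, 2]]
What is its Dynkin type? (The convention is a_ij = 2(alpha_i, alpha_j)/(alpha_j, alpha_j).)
The matrix has rank 7 with 2's on the diagonal. Reading the off-diagonal entries as Dynkin edges (a single edge where a_ij = a_ji = -1; a double or triple edge where a_ij * a_ji = 2 or 3), the diagram is a chain of 6 nodes with one extra node attached to the third node from one end (E_7). One simple-root ordering that puts it in standard form is (alpha_7, alpha_4, alpha_2, alpha_5, alpha_1, alpha_3, alpha_6). So the algebra is type E_7.

E_7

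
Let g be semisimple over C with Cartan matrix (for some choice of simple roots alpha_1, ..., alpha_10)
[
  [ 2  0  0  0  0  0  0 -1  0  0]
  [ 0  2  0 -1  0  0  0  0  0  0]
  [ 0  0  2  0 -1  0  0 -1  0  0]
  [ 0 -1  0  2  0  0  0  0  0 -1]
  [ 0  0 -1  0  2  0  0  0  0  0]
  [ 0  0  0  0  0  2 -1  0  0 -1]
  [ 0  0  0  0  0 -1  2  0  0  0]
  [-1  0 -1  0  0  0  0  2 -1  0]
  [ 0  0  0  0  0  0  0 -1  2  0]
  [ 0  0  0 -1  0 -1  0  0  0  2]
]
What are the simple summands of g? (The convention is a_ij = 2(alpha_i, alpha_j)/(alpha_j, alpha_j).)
The diagram associated to this matrix has two connected components: the simple roots {alpha_2, alpha_4, alpha_6, alpha_7, alpha_10} form a chain of 5 nodes with single edges (A_5), and {alpha_1, alpha_3, alpha_5, alpha_8, alpha_9} form a chain of 3 nodes with a fork of two nodes at one end (D_5). A semisimple Lie algebra decomposes uniquely as the direct sum of simple ideals, one per connected component of its Dynkin diagram, so g ≅ A_5 ⊕ D_5 (dimension 35 + 45 = 80).

A_5 + D_5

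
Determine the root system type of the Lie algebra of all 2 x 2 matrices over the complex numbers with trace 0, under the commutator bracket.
This is sl(2), which has dimension 2^2 - 1 = 3 and rank 2 - 1 = 1 (a Cartan subalgebra is the diagonal traceless matrices). In the classification of classical Lie algebras, the special linear algebra sl(n+1) has type A_n; here n = 1, so the Dynkin diagram is a chain of 1 nodes with single edges (A_1). Hence the type is A_1.

A_1 (sl(2))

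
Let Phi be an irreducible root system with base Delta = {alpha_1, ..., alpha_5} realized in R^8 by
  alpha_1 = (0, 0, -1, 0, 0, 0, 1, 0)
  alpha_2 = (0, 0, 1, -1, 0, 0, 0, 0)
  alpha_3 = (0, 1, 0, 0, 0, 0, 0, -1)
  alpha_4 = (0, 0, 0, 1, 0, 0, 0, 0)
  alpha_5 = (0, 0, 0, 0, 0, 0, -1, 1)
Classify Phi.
Compute the Cartan integers a_ij = 2(alpha_i, alpha_j)/(alpha_j, alpha_j); the resulting 5x5 Cartan matrix is
[[2, -1, 0, 0, -1], [-1, 2, 0, -2, 0], [0, 0, 2, 0, -1], [0, -1, 0, 2, 0], [-1, 0, -1, 0, 2]].
The roots have two lengths (squared-length ratio 2:1); the short ones are alpha_{4}. The associated Dynkin diagram is a chain of 5 nodes with a double edge at one end; the terminal node there is the unique short simple root (B_5), so the type is B_5 (the algebra so(11)).

B5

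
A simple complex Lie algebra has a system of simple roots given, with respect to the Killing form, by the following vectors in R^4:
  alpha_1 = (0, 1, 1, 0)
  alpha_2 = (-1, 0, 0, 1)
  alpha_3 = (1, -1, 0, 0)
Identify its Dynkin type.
A_3

Compute the Cartan integers a_ij = 2(alpha_i, alpha_j)/(alpha_j, alpha_j); the resulting 3x3 Cartan matrix is
[[2, 0, -1], [0, 2, -1], [-1, -1, 2]].
All simple roots have the same length, so the diagram is simply laced. The associated Dynkin diagram is a chain of 3 nodes with single edges (A_3), so the type is A_3 (the algebra sl(4)).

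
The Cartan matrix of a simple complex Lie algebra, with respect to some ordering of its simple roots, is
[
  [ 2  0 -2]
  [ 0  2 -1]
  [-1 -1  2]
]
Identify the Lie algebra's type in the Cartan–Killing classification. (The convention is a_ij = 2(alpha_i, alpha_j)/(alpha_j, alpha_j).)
The matrix has rank 3 with 2's on the diagonal. Reading the off-diagonal entries as Dynkin edges (a single edge where a_ij = a_ji = -1; a double or triple edge where a_ij * a_ji = 2 or 3), the diagram is a chain of 3 nodes with a double edge at one end; the terminal node there is the unique long simple root (C_3). One simple-root ordering that puts it in standard form is (alpha_2, alpha_3, alpha_1). So the algebra is type C_3, i.e. sp(6).

C3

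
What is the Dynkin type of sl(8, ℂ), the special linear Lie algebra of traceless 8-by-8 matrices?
This is sl(8), which has dimension 8^2 - 1 = 63 and rank 8 - 1 = 7 (a Cartan subalgebra is the diagonal traceless matrices). In the classification of classical Lie algebras, the special linear algebra sl(n+1) has type A_n; here n = 7, so the Dynkin diagram is a chain of 7 nodes with single edges (A_7). Hence the type is A_7.

A_7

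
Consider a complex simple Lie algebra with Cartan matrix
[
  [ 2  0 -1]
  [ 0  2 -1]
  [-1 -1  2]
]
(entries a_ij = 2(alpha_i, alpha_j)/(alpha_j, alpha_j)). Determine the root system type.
A_3 (sl(4))

The matrix has rank 3 with 2's on the diagonal. Reading the off-diagonal entries as Dynkin edges (a single edge where a_ij = a_ji = -1; a double or triple edge where a_ij * a_ji = 2 or 3), the diagram is a chain of 3 nodes with single edges (A_3). One simple-root ordering that puts it in standard form is (alpha_2, alpha_3, alpha_1). So the algebra is type A_3, i.e. sl(4).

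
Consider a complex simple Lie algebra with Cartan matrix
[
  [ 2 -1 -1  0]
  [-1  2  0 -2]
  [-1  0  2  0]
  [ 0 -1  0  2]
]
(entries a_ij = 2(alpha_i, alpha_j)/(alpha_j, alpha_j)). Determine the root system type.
The matrix has rank 4 with 2's on the diagonal. Reading the off-diagonal entries as Dynkin edges (a single edge where a_ij = a_ji = -1; a double or triple edge where a_ij * a_ji = 2 or 3), the diagram is a chain of 4 nodes with a double edge at one end; the terminal node there is the unique short simple root (B_4). One simple-root ordering that puts it in standard form is (alpha_3, alpha_1, alpha_2, alpha_4). So the algebra is type B_4, i.e. so(9).

type B_4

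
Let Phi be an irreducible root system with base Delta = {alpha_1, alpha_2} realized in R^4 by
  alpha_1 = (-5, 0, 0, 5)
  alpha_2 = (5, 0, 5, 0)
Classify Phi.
A_2 (sl(3))

Compute the Cartan integers a_ij = 2(alpha_i, alpha_j)/(alpha_j, alpha_j); the resulting 2x2 Cartan matrix is
[[2, -1], [-1, 2]].
All simple roots have the same length, so the diagram is simply laced. The associated Dynkin diagram is a chain of 2 nodes with single edges (A_2), so the type is A_2 (the algebra sl(3)).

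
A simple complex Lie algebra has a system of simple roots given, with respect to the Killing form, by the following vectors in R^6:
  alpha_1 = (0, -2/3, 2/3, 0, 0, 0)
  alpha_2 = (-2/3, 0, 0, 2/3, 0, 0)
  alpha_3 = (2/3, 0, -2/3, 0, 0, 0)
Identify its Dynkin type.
A3

Compute the Cartan integers a_ij = 2(alpha_i, alpha_j)/(alpha_j, alpha_j); the resulting 3x3 Cartan matrix is
[[2, 0, -1], [0, 2, -1], [-1, -1, 2]].
All simple roots have the same length, so the diagram is simply laced. The associated Dynkin diagram is a chain of 3 nodes with single edges (A_3), so the type is A_3 (the algebra sl(4)).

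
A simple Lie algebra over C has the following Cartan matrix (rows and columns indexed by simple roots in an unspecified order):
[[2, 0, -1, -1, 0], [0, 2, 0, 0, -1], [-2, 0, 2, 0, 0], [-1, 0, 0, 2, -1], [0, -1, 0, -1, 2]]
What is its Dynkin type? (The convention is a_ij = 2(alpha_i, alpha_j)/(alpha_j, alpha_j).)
The matrix has rank 5 with 2's on the diagonal. Reading the off-diagonal entries as Dynkin edges (a single edge where a_ij = a_ji = -1; a double or triple edge where a_ij * a_ji = 2 or 3), the diagram is a chain of 5 nodes with a double edge at one end; the terminal node there is the unique long simple root (C_5). One simple-root ordering that puts it in standard form is (alpha_2, alpha_5, alpha_4, alpha_1, alpha_3). So the algebra is type C_5, i.e. sp(10).

C5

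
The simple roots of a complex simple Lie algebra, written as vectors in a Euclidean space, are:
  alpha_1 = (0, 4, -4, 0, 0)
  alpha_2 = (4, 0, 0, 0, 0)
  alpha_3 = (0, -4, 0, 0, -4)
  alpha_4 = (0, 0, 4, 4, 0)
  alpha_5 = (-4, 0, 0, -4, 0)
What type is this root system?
Compute the Cartan integers a_ij = 2(alpha_i, alpha_j)/(alpha_j, alpha_j); the resulting 5x5 Cartan matrix is
[[2, 0, -1, -1, 0], [0, 2, 0, 0, -1], [-1, 0, 2, 0, 0], [-1, 0, 0, 2, -1], [0, -2, 0, -1, 2]].
The roots have two lengths (squared-length ratio 2:1); the short ones are alpha_{2}. The associated Dynkin diagram is a chain of 5 nodes with a double edge at one end; the terminal node there is the unique short simple root (B_5), so the type is B_5 (the algebra so(11)).

B5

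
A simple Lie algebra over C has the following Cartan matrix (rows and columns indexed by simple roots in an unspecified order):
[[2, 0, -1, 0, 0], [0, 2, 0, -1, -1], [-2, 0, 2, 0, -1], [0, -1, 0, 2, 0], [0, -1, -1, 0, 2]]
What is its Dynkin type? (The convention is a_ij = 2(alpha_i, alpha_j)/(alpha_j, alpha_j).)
B_5

The matrix has rank 5 with 2's on the diagonal. Reading the off-diagonal entries as Dynkin edges (a single edge where a_ij = a_ji = -1; a double or triple edge where a_ij * a_ji = 2 or 3), the diagram is a chain of 5 nodes with a double edge at one end; the terminal node there is the unique short simple root (B_5). One simple-root ordering that puts it in standard form is (alpha_4, alpha_2, alpha_5, alpha_3, alpha_1). So the algebra is type B_5, i.e. so(11).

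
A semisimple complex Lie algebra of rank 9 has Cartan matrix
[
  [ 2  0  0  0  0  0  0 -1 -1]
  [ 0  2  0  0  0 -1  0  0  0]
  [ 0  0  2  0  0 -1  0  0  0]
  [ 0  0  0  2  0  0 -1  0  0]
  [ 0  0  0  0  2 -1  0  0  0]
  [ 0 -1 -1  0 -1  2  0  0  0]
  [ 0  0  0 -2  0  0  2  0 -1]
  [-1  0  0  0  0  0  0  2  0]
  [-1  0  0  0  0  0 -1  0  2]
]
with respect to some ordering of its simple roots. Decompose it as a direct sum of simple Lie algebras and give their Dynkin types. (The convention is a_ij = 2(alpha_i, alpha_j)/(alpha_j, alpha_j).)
The diagram associated to this matrix has two connected components: the simple roots {alpha_1, alpha_4, alpha_7, alpha_8, alpha_9} form a chain of 5 nodes with a double edge at one end; the terminal node there is the unique short simple root (B_5), and {alpha_2, alpha_3, alpha_5, alpha_6} form a chain of 2 nodes with a fork of two nodes at one end (D_4). A semisimple Lie algebra decomposes uniquely as the direct sum of simple ideals, one per connected component of its Dynkin diagram, so g ≅ B_5 ⊕ D_4 (dimension 55 + 28 = 83).

type B_5 ⊕ type D_4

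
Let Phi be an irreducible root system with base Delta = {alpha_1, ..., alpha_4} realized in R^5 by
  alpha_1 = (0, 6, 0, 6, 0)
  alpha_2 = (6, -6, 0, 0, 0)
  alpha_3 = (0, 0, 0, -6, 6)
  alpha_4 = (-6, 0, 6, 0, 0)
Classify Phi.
Compute the Cartan integers a_ij = 2(alpha_i, alpha_j)/(alpha_j, alpha_j); the resulting 4x4 Cartan matrix is
[[2, -1, -1, 0], [-1, 2, 0, -1], [-1, 0, 2, 0], [0, -1, 0, 2]].
All simple roots have the same length, so the diagram is simply laced. The associated Dynkin diagram is a chain of 4 nodes with single edges (A_4), so the type is A_4 (the algebra sl(5)).

A4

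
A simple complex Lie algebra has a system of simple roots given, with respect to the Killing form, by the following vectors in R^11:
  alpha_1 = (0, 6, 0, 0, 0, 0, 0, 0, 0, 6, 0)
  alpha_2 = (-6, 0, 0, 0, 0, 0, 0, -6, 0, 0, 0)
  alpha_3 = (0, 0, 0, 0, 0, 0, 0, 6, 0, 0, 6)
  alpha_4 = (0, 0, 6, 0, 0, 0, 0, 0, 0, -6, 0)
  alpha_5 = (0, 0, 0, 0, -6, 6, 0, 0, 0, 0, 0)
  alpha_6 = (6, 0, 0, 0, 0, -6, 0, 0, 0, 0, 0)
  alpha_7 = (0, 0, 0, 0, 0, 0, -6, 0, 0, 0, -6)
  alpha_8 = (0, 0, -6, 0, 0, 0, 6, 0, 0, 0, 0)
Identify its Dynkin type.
Compute the Cartan integers a_ij = 2(alpha_i, alpha_j)/(alpha_j, alpha_j); the resulting 8x8 Cartan matrix is
[[2, 0, 0, -1, 0, 0, 0, 0], [0, 2, -1, 0, 0, -1, 0, 0], [0, -1, 2, 0, 0, 0, -1, 0], [-1, 0, 0, 2, 0, 0, 0, -1], [0, 0, 0, 0, 2, -1, 0, 0], [0, -1, 0, 0, -1, 2, 0, 0], [0, 0, -1, 0, 0, 0, 2, -1], [0, 0, 0, -1, 0, 0, -1, 2]].
All simple roots have the same length, so the diagram is simply laced. The associated Dynkin diagram is a chain of 8 nodes with single edges (A_8), so the type is A_8 (the algebra sl(9)).

A_8 (sl(9))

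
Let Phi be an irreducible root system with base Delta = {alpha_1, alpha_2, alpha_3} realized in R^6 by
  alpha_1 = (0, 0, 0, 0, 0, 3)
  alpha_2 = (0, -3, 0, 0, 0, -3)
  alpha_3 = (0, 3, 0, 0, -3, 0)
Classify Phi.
type B_3

Compute the Cartan integers a_ij = 2(alpha_i, alpha_j)/(alpha_j, alpha_j); the resulting 3x3 Cartan matrix is
[[2, -1, 0], [-2, 2, -1], [0, -1, 2]].
The roots have two lengths (squared-length ratio 2:1); the short ones are alpha_{1}. The associated Dynkin diagram is a chain of 3 nodes with a double edge at one end; the terminal node there is the unique short simple root (B_3), so the type is B_3 (the algebra so(7)).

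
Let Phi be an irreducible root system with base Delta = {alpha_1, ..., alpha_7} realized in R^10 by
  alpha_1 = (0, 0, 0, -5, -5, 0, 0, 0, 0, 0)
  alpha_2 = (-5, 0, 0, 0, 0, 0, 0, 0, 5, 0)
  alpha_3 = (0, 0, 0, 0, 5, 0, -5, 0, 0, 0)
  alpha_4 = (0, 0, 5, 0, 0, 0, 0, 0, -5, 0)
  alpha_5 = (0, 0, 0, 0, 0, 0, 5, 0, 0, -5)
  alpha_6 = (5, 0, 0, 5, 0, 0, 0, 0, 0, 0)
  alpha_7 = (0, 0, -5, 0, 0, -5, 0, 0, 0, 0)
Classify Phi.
Compute the Cartan integers a_ij = 2(alpha_i, alpha_j)/(alpha_j, alpha_j); the resulting 7x7 Cartan matrix is
[[2, 0, -1, 0, 0, -1, 0], [0, 2, 0, -1, 0, -1, 0], [-1, 0, 2, 0, -1, 0, 0], [0, -1, 0, 2, 0, 0, -1], [0, 0, -1, 0, 2, 0, 0], [-1, -1, 0, 0, 0, 2, 0], [0, 0, 0, -1, 0, 0, 2]].
All simple roots have the same length, so the diagram is simply laced. The associated Dynkin diagram is a chain of 7 nodes with single edges (A_7), so the type is A_7 (the algebra sl(8)).

A_7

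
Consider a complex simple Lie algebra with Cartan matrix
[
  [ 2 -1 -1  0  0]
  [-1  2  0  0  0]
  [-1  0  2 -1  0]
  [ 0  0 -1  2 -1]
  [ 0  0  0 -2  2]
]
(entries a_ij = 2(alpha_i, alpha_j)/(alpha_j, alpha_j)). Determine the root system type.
C5

The matrix has rank 5 with 2's on the diagonal. Reading the off-diagonal entries as Dynkin edges (a single edge where a_ij = a_ji = -1; a double or triple edge where a_ij * a_ji = 2 or 3), the diagram is a chain of 5 nodes with a double edge at one end; the terminal node there is the unique long simple root (C_5). One simple-root ordering that puts it in standard form is (alpha_2, alpha_1, alpha_3, alpha_4, alpha_5). So the algebra is type C_5, i.e. sp(10).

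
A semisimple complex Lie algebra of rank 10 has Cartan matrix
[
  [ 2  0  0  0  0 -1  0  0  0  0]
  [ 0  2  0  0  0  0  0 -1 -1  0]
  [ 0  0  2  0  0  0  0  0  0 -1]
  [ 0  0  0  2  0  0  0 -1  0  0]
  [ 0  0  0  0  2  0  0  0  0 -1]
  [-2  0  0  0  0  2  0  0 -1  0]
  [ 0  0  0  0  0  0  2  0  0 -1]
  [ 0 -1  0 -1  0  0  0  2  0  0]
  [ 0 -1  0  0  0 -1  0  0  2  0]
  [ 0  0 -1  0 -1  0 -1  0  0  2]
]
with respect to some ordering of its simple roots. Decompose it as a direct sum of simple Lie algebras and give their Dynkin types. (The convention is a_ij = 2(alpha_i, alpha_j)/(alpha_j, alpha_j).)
The diagram associated to this matrix has two connected components: the simple roots {alpha_1, alpha_2, alpha_4, alpha_6, alpha_8, alpha_9} form a chain of 6 nodes with a double edge at one end; the terminal node there is the unique short simple root (B_6), and {alpha_3, alpha_5, alpha_7, alpha_10} form a chain of 2 nodes with a fork of two nodes at one end (D_4). A semisimple Lie algebra decomposes uniquely as the direct sum of simple ideals, one per connected component of its Dynkin diagram, so g ≅ B_6 ⊕ D_4 (dimension 78 + 28 = 106).

B_6 ⊕ D_4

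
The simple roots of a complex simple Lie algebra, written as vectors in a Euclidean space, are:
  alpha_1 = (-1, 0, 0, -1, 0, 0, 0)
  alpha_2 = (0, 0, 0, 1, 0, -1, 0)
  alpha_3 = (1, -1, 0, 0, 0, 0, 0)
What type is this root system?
Compute the Cartan integers a_ij = 2(alpha_i, alpha_j)/(alpha_j, alpha_j); the resulting 3x3 Cartan matrix is
[[2, -1, -1], [-1, 2, 0], [-1, 0, 2]].
All simple roots have the same length, so the diagram is simply laced. The associated Dynkin diagram is a chain of 3 nodes with single edges (A_3), so the type is A_3 (the algebra sl(4)).

type A_3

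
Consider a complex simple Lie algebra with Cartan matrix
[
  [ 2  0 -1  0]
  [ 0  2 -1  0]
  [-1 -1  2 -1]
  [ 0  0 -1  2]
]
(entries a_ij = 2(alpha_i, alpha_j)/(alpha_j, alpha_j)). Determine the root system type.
The matrix has rank 4 with 2's on the diagonal. Reading the off-diagonal entries as Dynkin edges (a single edge where a_ij = a_ji = -1; a double or triple edge where a_ij * a_ji = 2 or 3), the diagram is a chain of 2 nodes with a fork of two nodes at one end (D_4). One simple-root ordering that puts it in standard form is (alpha_1, alpha_3, alpha_4, alpha_2). So the algebra is type D_4, i.e. so(8).

type D_4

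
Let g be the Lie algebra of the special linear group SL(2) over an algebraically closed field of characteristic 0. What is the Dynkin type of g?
This is sl(2), which has dimension 2^2 - 1 = 3 and rank 2 - 1 = 1 (a Cartan subalgebra is the diagonal traceless matrices). In the classification of classical Lie algebras, the special linear algebra sl(n+1) has type A_n; here n = 1, so the Dynkin diagram is a chain of 1 nodes with single edges (A_1). Hence the type is A_1.

A1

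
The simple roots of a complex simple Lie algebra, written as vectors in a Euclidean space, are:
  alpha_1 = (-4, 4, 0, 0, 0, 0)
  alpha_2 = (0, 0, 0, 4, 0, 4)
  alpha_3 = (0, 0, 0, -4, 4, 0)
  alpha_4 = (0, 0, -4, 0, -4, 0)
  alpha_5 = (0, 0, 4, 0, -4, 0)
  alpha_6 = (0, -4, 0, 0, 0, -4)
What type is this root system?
Compute the Cartan integers a_ij = 2(alpha_i, alpha_j)/(alpha_j, alpha_j); the resulting 6x6 Cartan matrix is
[[2, 0, 0, 0, 0, -1], [0, 2, -1, 0, 0, -1], [0, -1, 2, -1, -1, 0], [0, 0, -1, 2, 0, 0], [0, 0, -1, 0, 2, 0], [-1, -1, 0, 0, 0, 2]].
All simple roots have the same length, so the diagram is simply laced. The associated Dynkin diagram is a chain of 4 nodes with a fork of two nodes at one end (D_6), so the type is D_6 (the algebra so(12)).

D_6 (so(12))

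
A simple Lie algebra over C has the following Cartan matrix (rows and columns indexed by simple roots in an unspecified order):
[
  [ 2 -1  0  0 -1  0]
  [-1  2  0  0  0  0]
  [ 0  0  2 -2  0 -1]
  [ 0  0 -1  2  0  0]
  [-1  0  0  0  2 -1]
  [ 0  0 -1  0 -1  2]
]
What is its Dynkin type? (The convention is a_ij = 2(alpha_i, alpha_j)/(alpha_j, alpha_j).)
The matrix has rank 6 with 2's on the diagonal. Reading the off-diagonal entries as Dynkin edges (a single edge where a_ij = a_ji = -1; a double or triple edge where a_ij * a_ji = 2 or 3), the diagram is a chain of 6 nodes with a double edge at one end; the terminal node there is the unique short simple root (B_6). One simple-root ordering that puts it in standard form is (alpha_2, alpha_1, alpha_5, alpha_6, alpha_3, alpha_4). So the algebra is type B_6, i.e. so(13).

B_6 (so(13))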